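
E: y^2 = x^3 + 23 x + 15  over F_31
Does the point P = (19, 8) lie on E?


Check whether y^2 = x^3 + 23 x + 15 (mod 31) for (x, y) = (19, 8).
LHS: y^2 = 8^2 mod 31 = 2
RHS: x^3 + 23 x + 15 = 19^3 + 23*19 + 15 mod 31 = 26
LHS != RHS

No, not on the curve


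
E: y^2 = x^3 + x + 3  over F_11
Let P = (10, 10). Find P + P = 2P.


Doubling: s = (3 x1^2 + a) / (2 y1)
s = (3*10^2 + 1) / (2*10) mod 11 = 9
x3 = s^2 - 2 x1 mod 11 = 9^2 - 2*10 = 6
y3 = s (x1 - x3) - y1 mod 11 = 9 * (10 - 6) - 10 = 4

2P = (6, 4)


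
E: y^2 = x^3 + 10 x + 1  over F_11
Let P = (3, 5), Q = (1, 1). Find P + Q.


P != Q, so use the chord formula.
s = (y2 - y1) / (x2 - x1) = (7) / (9) mod 11 = 2
x3 = s^2 - x1 - x2 mod 11 = 2^2 - 3 - 1 = 0
y3 = s (x1 - x3) - y1 mod 11 = 2 * (3 - 0) - 5 = 1

P + Q = (0, 1)


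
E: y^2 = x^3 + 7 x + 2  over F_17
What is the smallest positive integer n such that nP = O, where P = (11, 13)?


Compute successive multiples of P until we hit O:
  1P = (11, 13)
  2P = (8, 14)
  3P = (0, 6)
  4P = (5, 14)
  5P = (10, 1)
  6P = (4, 3)
  7P = (3, 13)
  8P = (3, 4)
  ... (continuing to 15P)
  15P = O

ord(P) = 15


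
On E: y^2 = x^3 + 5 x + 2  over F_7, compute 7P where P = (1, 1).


k = 7 = 111_2 (binary, LSB first: 111)
Double-and-add from P = (1, 1):
  bit 0 = 1: acc = O + (1, 1) = (1, 1)
  bit 1 = 1: acc = (1, 1) + (0, 3) = (3, 3)
  bit 2 = 1: acc = (3, 3) + (4, 3) = (0, 4)

7P = (0, 4)


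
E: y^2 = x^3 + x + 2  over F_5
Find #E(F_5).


For each x in F_5, count y with y^2 = x^3 + 1 x + 2 mod 5:
  x = 1: RHS = 4, y in [2, 3]  -> 2 point(s)
  x = 4: RHS = 0, y in [0]  -> 1 point(s)
Affine points: 3. Add the point at infinity: total = 4.

#E(F_5) = 4


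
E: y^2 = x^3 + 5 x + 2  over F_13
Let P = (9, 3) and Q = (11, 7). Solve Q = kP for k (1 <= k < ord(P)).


Enumerate multiples of P until we hit Q = (11, 7):
  1P = (9, 3)
  2P = (12, 3)
  3P = (5, 10)
  4P = (11, 7)
Match found at i = 4.

k = 4


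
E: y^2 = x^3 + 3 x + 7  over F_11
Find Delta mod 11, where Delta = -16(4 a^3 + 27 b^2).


4 a^3 + 27 b^2 = 4*3^3 + 27*7^2 = 108 + 1323 = 1431
Delta = -16 * (1431) = -22896
Delta mod 11 = 6

Delta = 6 (mod 11)


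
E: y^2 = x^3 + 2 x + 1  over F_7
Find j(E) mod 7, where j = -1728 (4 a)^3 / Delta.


Delta = -16(4 a^3 + 27 b^2) mod 7 = 1
-1728 * (4 a)^3 = -1728 * (4*2)^3 mod 7 = 1
j = 1 * 1^(-1) mod 7 = 1

j = 1 (mod 7)


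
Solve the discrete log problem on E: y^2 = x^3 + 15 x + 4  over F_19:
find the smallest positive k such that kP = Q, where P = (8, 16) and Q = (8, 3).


Enumerate multiples of P until we hit Q = (8, 3):
  1P = (8, 16)
  2P = (1, 18)
  3P = (0, 17)
  4P = (3, 0)
  5P = (0, 2)
  6P = (1, 1)
  7P = (8, 3)
Match found at i = 7.

k = 7


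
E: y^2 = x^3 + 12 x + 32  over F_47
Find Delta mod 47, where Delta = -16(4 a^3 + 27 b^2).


4 a^3 + 27 b^2 = 4*12^3 + 27*32^2 = 6912 + 27648 = 34560
Delta = -16 * (34560) = -552960
Delta mod 47 = 42

Delta = 42 (mod 47)


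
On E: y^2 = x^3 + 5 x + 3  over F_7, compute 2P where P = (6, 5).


Doubling: s = (3 x1^2 + a) / (2 y1)
s = (3*6^2 + 5) / (2*5) mod 7 = 5
x3 = s^2 - 2 x1 mod 7 = 5^2 - 2*6 = 6
y3 = s (x1 - x3) - y1 mod 7 = 5 * (6 - 6) - 5 = 2

2P = (6, 2)


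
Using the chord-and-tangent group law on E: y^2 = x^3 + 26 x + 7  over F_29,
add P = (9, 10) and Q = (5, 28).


P != Q, so use the chord formula.
s = (y2 - y1) / (x2 - x1) = (18) / (25) mod 29 = 10
x3 = s^2 - x1 - x2 mod 29 = 10^2 - 9 - 5 = 28
y3 = s (x1 - x3) - y1 mod 29 = 10 * (9 - 28) - 10 = 3

P + Q = (28, 3)


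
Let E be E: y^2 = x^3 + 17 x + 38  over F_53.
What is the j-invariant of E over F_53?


Delta = -16(4 a^3 + 27 b^2) mod 53 = 19
-1728 * (4 a)^3 = -1728 * (4*17)^3 mod 53 = 14
j = 14 * 19^(-1) mod 53 = 37

j = 37 (mod 53)


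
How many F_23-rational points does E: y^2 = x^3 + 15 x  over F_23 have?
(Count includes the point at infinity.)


For each x in F_23, count y with y^2 = x^3 + 15 x + 0 mod 23:
  x = 0: RHS = 0, y in [0]  -> 1 point(s)
  x = 1: RHS = 16, y in [4, 19]  -> 2 point(s)
  x = 3: RHS = 3, y in [7, 16]  -> 2 point(s)
  x = 4: RHS = 9, y in [3, 20]  -> 2 point(s)
  x = 5: RHS = 16, y in [4, 19]  -> 2 point(s)
  x = 9: RHS = 13, y in [6, 17]  -> 2 point(s)
  x = 10: RHS = 0, y in [0]  -> 1 point(s)
  x = 11: RHS = 1, y in [1, 22]  -> 2 point(s)
  x = 13: RHS = 0, y in [0]  -> 1 point(s)
  x = 15: RHS = 12, y in [9, 14]  -> 2 point(s)
  x = 16: RHS = 12, y in [9, 14]  -> 2 point(s)
  x = 17: RHS = 16, y in [4, 19]  -> 2 point(s)
  x = 21: RHS = 8, y in [10, 13]  -> 2 point(s)
Affine points: 23. Add the point at infinity: total = 24.

#E(F_23) = 24


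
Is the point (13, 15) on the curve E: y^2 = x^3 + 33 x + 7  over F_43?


Check whether y^2 = x^3 + 33 x + 7 (mod 43) for (x, y) = (13, 15).
LHS: y^2 = 15^2 mod 43 = 10
RHS: x^3 + 33 x + 7 = 13^3 + 33*13 + 7 mod 43 = 10
LHS = RHS

Yes, on the curve


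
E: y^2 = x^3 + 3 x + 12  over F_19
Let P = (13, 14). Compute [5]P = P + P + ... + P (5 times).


k = 5 = 101_2 (binary, LSB first: 101)
Double-and-add from P = (13, 14):
  bit 0 = 1: acc = O + (13, 14) = (13, 14)
  bit 1 = 0: acc unchanged = (13, 14)
  bit 2 = 1: acc = (13, 14) + (10, 15) = (13, 5)

5P = (13, 5)


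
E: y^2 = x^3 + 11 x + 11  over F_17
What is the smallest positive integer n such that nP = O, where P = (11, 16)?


Compute successive multiples of P until we hit O:
  1P = (11, 16)
  2P = (12, 1)
  3P = (15, 10)
  4P = (6, 2)
  5P = (16, 4)
  6P = (8, 4)
  7P = (14, 6)
  8P = (5, 15)
  ... (continuing to 20P)
  20P = O

ord(P) = 20


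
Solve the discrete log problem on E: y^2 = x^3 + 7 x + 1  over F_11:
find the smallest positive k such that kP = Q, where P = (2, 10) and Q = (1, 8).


Enumerate multiples of P until we hit Q = (1, 8):
  1P = (2, 10)
  2P = (1, 8)
Match found at i = 2.

k = 2


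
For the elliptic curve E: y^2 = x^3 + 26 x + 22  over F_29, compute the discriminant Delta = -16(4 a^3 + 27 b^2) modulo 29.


4 a^3 + 27 b^2 = 4*26^3 + 27*22^2 = 70304 + 13068 = 83372
Delta = -16 * (83372) = -1333952
Delta mod 29 = 19

Delta = 19 (mod 29)


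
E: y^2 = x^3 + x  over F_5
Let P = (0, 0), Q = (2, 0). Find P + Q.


P != Q, so use the chord formula.
s = (y2 - y1) / (x2 - x1) = (0) / (2) mod 5 = 0
x3 = s^2 - x1 - x2 mod 5 = 0^2 - 0 - 2 = 3
y3 = s (x1 - x3) - y1 mod 5 = 0 * (0 - 3) - 0 = 0

P + Q = (3, 0)


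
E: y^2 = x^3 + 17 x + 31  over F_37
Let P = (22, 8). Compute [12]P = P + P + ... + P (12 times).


k = 12 = 1100_2 (binary, LSB first: 0011)
Double-and-add from P = (22, 8):
  bit 0 = 0: acc unchanged = O
  bit 1 = 0: acc unchanged = O
  bit 2 = 1: acc = O + (17, 4) = (17, 4)
  bit 3 = 1: acc = (17, 4) + (31, 3) = (16, 25)

12P = (16, 25)


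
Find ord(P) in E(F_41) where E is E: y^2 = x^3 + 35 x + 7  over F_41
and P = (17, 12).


Compute successive multiples of P until we hit O:
  1P = (17, 12)
  2P = (7, 29)
  3P = (8, 26)
  4P = (25, 5)
  5P = (35, 14)
  6P = (29, 14)
  7P = (3, 4)
  8P = (23, 8)
  ... (continuing to 45P)
  45P = O

ord(P) = 45


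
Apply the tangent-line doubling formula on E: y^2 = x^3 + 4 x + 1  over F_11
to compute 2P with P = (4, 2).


Doubling: s = (3 x1^2 + a) / (2 y1)
s = (3*4^2 + 4) / (2*2) mod 11 = 2
x3 = s^2 - 2 x1 mod 11 = 2^2 - 2*4 = 7
y3 = s (x1 - x3) - y1 mod 11 = 2 * (4 - 7) - 2 = 3

2P = (7, 3)


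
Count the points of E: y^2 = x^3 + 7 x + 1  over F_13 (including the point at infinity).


For each x in F_13, count y with y^2 = x^3 + 7 x + 1 mod 13:
  x = 0: RHS = 1, y in [1, 12]  -> 2 point(s)
  x = 1: RHS = 9, y in [3, 10]  -> 2 point(s)
  x = 2: RHS = 10, y in [6, 7]  -> 2 point(s)
  x = 3: RHS = 10, y in [6, 7]  -> 2 point(s)
  x = 6: RHS = 12, y in [5, 8]  -> 2 point(s)
  x = 7: RHS = 3, y in [4, 9]  -> 2 point(s)
  x = 8: RHS = 10, y in [6, 7]  -> 2 point(s)
  x = 9: RHS = 0, y in [0]  -> 1 point(s)
Affine points: 15. Add the point at infinity: total = 16.

#E(F_13) = 16


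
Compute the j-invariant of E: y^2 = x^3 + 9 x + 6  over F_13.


Delta = -16(4 a^3 + 27 b^2) mod 13 = 10
-1728 * (4 a)^3 = -1728 * (4*9)^3 mod 13 = 12
j = 12 * 10^(-1) mod 13 = 9

j = 9 (mod 13)


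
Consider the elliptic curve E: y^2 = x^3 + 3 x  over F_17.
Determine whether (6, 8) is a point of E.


Check whether y^2 = x^3 + 3 x + 0 (mod 17) for (x, y) = (6, 8).
LHS: y^2 = 8^2 mod 17 = 13
RHS: x^3 + 3 x + 0 = 6^3 + 3*6 + 0 mod 17 = 13
LHS = RHS

Yes, on the curve


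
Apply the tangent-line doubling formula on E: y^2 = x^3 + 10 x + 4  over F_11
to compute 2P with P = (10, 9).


Doubling: s = (3 x1^2 + a) / (2 y1)
s = (3*10^2 + 10) / (2*9) mod 11 = 5
x3 = s^2 - 2 x1 mod 11 = 5^2 - 2*10 = 5
y3 = s (x1 - x3) - y1 mod 11 = 5 * (10 - 5) - 9 = 5

2P = (5, 5)


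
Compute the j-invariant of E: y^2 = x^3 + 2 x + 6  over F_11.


Delta = -16(4 a^3 + 27 b^2) mod 11 = 7
-1728 * (4 a)^3 = -1728 * (4*2)^3 mod 11 = 5
j = 5 * 7^(-1) mod 11 = 7

j = 7 (mod 11)


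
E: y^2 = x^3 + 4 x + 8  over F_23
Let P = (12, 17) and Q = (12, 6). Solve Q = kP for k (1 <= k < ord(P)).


Enumerate multiples of P until we hit Q = (12, 6):
  1P = (12, 17)
  2P = (3, 1)
  3P = (14, 5)
  4P = (10, 17)
  5P = (1, 6)
  6P = (11, 7)
  7P = (8, 0)
  8P = (11, 16)
  9P = (1, 17)
  10P = (10, 6)
  11P = (14, 18)
  12P = (3, 22)
  13P = (12, 6)
Match found at i = 13.

k = 13


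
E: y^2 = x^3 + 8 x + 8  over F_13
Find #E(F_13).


For each x in F_13, count y with y^2 = x^3 + 8 x + 8 mod 13:
  x = 1: RHS = 4, y in [2, 11]  -> 2 point(s)
  x = 4: RHS = 0, y in [0]  -> 1 point(s)
  x = 5: RHS = 4, y in [2, 11]  -> 2 point(s)
  x = 6: RHS = 12, y in [5, 8]  -> 2 point(s)
  x = 7: RHS = 4, y in [2, 11]  -> 2 point(s)
  x = 8: RHS = 12, y in [5, 8]  -> 2 point(s)
  x = 9: RHS = 3, y in [4, 9]  -> 2 point(s)
  x = 10: RHS = 9, y in [3, 10]  -> 2 point(s)
  x = 11: RHS = 10, y in [6, 7]  -> 2 point(s)
  x = 12: RHS = 12, y in [5, 8]  -> 2 point(s)
Affine points: 19. Add the point at infinity: total = 20.

#E(F_13) = 20


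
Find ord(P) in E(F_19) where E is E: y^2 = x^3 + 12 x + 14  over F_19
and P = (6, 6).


Compute successive multiples of P until we hit O:
  1P = (6, 6)
  2P = (12, 10)
  3P = (12, 9)
  4P = (6, 13)
  5P = O

ord(P) = 5


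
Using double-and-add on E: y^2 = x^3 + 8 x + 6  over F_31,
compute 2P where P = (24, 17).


k = 2 = 10_2 (binary, LSB first: 01)
Double-and-add from P = (24, 17):
  bit 0 = 0: acc unchanged = O
  bit 1 = 1: acc = O + (14, 14) = (14, 14)

2P = (14, 14)


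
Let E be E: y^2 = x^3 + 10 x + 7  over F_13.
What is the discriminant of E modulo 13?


4 a^3 + 27 b^2 = 4*10^3 + 27*7^2 = 4000 + 1323 = 5323
Delta = -16 * (5323) = -85168
Delta mod 13 = 8

Delta = 8 (mod 13)


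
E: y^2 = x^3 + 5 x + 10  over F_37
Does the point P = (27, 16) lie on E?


Check whether y^2 = x^3 + 5 x + 10 (mod 37) for (x, y) = (27, 16).
LHS: y^2 = 16^2 mod 37 = 34
RHS: x^3 + 5 x + 10 = 27^3 + 5*27 + 10 mod 37 = 33
LHS != RHS

No, not on the curve


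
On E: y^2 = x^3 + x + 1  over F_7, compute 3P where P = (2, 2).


k = 3 = 11_2 (binary, LSB first: 11)
Double-and-add from P = (2, 2):
  bit 0 = 1: acc = O + (2, 2) = (2, 2)
  bit 1 = 1: acc = (2, 2) + (0, 1) = (0, 6)

3P = (0, 6)


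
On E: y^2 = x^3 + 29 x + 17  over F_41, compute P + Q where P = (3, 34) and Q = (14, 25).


P != Q, so use the chord formula.
s = (y2 - y1) / (x2 - x1) = (32) / (11) mod 41 = 29
x3 = s^2 - x1 - x2 mod 41 = 29^2 - 3 - 14 = 4
y3 = s (x1 - x3) - y1 mod 41 = 29 * (3 - 4) - 34 = 19

P + Q = (4, 19)


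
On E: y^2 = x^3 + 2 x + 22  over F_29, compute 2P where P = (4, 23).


Doubling: s = (3 x1^2 + a) / (2 y1)
s = (3*4^2 + 2) / (2*23) mod 29 = 20
x3 = s^2 - 2 x1 mod 29 = 20^2 - 2*4 = 15
y3 = s (x1 - x3) - y1 mod 29 = 20 * (4 - 15) - 23 = 18

2P = (15, 18)


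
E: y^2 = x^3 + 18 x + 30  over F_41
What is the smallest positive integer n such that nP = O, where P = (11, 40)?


Compute successive multiples of P until we hit O:
  1P = (11, 40)
  2P = (14, 19)
  3P = (24, 10)
  4P = (22, 39)
  5P = (28, 10)
  6P = (1, 34)
  7P = (31, 30)
  8P = (30, 31)
  ... (continuing to 19P)
  19P = O

ord(P) = 19


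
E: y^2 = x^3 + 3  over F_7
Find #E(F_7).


For each x in F_7, count y with y^2 = x^3 + 0 x + 3 mod 7:
  x = 1: RHS = 4, y in [2, 5]  -> 2 point(s)
  x = 2: RHS = 4, y in [2, 5]  -> 2 point(s)
  x = 3: RHS = 2, y in [3, 4]  -> 2 point(s)
  x = 4: RHS = 4, y in [2, 5]  -> 2 point(s)
  x = 5: RHS = 2, y in [3, 4]  -> 2 point(s)
  x = 6: RHS = 2, y in [3, 4]  -> 2 point(s)
Affine points: 12. Add the point at infinity: total = 13.

#E(F_7) = 13


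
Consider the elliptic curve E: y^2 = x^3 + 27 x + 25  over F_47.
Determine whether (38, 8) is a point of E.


Check whether y^2 = x^3 + 27 x + 25 (mod 47) for (x, y) = (38, 8).
LHS: y^2 = 8^2 mod 47 = 17
RHS: x^3 + 27 x + 25 = 38^3 + 27*38 + 25 mod 47 = 40
LHS != RHS

No, not on the curve


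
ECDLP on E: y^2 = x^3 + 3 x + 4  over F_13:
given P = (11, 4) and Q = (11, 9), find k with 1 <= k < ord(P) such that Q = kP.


Enumerate multiples of P until we hit Q = (11, 9):
  1P = (11, 4)
  2P = (0, 2)
  3P = (3, 1)
  4P = (3, 12)
  5P = (0, 11)
  6P = (11, 9)
Match found at i = 6.

k = 6


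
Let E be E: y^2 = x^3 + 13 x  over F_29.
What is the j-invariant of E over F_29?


Delta = -16(4 a^3 + 27 b^2) mod 29 = 13
-1728 * (4 a)^3 = -1728 * (4*13)^3 mod 29 = 18
j = 18 * 13^(-1) mod 29 = 17

j = 17 (mod 29)


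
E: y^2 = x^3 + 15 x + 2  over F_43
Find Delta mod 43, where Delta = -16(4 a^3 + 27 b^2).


4 a^3 + 27 b^2 = 4*15^3 + 27*2^2 = 13500 + 108 = 13608
Delta = -16 * (13608) = -217728
Delta mod 43 = 24

Delta = 24 (mod 43)


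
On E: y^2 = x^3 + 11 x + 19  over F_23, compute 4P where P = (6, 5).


k = 4 = 100_2 (binary, LSB first: 001)
Double-and-add from P = (6, 5):
  bit 0 = 0: acc unchanged = O
  bit 1 = 0: acc unchanged = O
  bit 2 = 1: acc = O + (21, 9) = (21, 9)

4P = (21, 9)


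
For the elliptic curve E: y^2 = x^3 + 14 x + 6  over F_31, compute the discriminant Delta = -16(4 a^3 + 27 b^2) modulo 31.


4 a^3 + 27 b^2 = 4*14^3 + 27*6^2 = 10976 + 972 = 11948
Delta = -16 * (11948) = -191168
Delta mod 31 = 9

Delta = 9 (mod 31)


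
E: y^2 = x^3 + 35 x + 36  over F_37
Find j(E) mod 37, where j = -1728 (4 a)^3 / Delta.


Delta = -16(4 a^3 + 27 b^2) mod 37 = 6
-1728 * (4 a)^3 = -1728 * (4*35)^3 mod 37 = 29
j = 29 * 6^(-1) mod 37 = 11

j = 11 (mod 37)


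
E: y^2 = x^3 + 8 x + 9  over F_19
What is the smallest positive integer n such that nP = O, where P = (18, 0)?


Compute successive multiples of P until we hit O:
  1P = (18, 0)
  2P = O

ord(P) = 2


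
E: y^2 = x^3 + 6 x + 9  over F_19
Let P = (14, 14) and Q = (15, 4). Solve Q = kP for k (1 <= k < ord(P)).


Enumerate multiples of P until we hit Q = (15, 4):
  1P = (14, 14)
  2P = (15, 15)
  3P = (10, 9)
  4P = (12, 17)
  5P = (0, 3)
  6P = (3, 15)
  7P = (13, 17)
  8P = (1, 4)
  9P = (11, 0)
  10P = (1, 15)
  11P = (13, 2)
  12P = (3, 4)
  13P = (0, 16)
  14P = (12, 2)
  15P = (10, 10)
  16P = (15, 4)
Match found at i = 16.

k = 16


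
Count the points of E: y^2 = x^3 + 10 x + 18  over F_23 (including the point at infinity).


For each x in F_23, count y with y^2 = x^3 + 10 x + 18 mod 23:
  x = 0: RHS = 18, y in [8, 15]  -> 2 point(s)
  x = 1: RHS = 6, y in [11, 12]  -> 2 point(s)
  x = 2: RHS = 0, y in [0]  -> 1 point(s)
  x = 3: RHS = 6, y in [11, 12]  -> 2 point(s)
  x = 5: RHS = 9, y in [3, 20]  -> 2 point(s)
  x = 6: RHS = 18, y in [8, 15]  -> 2 point(s)
  x = 8: RHS = 12, y in [9, 14]  -> 2 point(s)
  x = 9: RHS = 9, y in [3, 20]  -> 2 point(s)
  x = 12: RHS = 3, y in [7, 16]  -> 2 point(s)
  x = 14: RHS = 4, y in [2, 21]  -> 2 point(s)
  x = 15: RHS = 1, y in [1, 22]  -> 2 point(s)
  x = 17: RHS = 18, y in [8, 15]  -> 2 point(s)
  x = 18: RHS = 4, y in [2, 21]  -> 2 point(s)
  x = 19: RHS = 6, y in [11, 12]  -> 2 point(s)
  x = 21: RHS = 13, y in [6, 17]  -> 2 point(s)
Affine points: 29. Add the point at infinity: total = 30.

#E(F_23) = 30


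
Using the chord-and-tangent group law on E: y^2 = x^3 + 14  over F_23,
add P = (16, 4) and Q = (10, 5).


P != Q, so use the chord formula.
s = (y2 - y1) / (x2 - x1) = (1) / (17) mod 23 = 19
x3 = s^2 - x1 - x2 mod 23 = 19^2 - 16 - 10 = 13
y3 = s (x1 - x3) - y1 mod 23 = 19 * (16 - 13) - 4 = 7

P + Q = (13, 7)


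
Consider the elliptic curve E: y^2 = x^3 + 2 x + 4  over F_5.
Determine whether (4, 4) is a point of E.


Check whether y^2 = x^3 + 2 x + 4 (mod 5) for (x, y) = (4, 4).
LHS: y^2 = 4^2 mod 5 = 1
RHS: x^3 + 2 x + 4 = 4^3 + 2*4 + 4 mod 5 = 1
LHS = RHS

Yes, on the curve


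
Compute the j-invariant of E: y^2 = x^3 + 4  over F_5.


Delta = -16(4 a^3 + 27 b^2) mod 5 = 3
-1728 * (4 a)^3 = -1728 * (4*0)^3 mod 5 = 0
j = 0 * 3^(-1) mod 5 = 0

j = 0 (mod 5)


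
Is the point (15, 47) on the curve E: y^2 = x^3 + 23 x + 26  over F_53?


Check whether y^2 = x^3 + 23 x + 26 (mod 53) for (x, y) = (15, 47).
LHS: y^2 = 47^2 mod 53 = 36
RHS: x^3 + 23 x + 26 = 15^3 + 23*15 + 26 mod 53 = 36
LHS = RHS

Yes, on the curve


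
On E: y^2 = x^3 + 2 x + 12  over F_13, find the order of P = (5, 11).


Compute successive multiples of P until we hit O:
  1P = (5, 11)
  2P = (12, 10)
  3P = (0, 5)
  4P = (11, 0)
  5P = (0, 8)
  6P = (12, 3)
  7P = (5, 2)
  8P = O

ord(P) = 8


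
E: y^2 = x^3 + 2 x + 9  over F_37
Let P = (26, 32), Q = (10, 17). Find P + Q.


P != Q, so use the chord formula.
s = (y2 - y1) / (x2 - x1) = (22) / (21) mod 37 = 31
x3 = s^2 - x1 - x2 mod 37 = 31^2 - 26 - 10 = 0
y3 = s (x1 - x3) - y1 mod 37 = 31 * (26 - 0) - 32 = 34

P + Q = (0, 34)


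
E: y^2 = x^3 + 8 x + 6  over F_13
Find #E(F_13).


For each x in F_13, count y with y^2 = x^3 + 8 x + 6 mod 13:
  x = 2: RHS = 4, y in [2, 11]  -> 2 point(s)
  x = 6: RHS = 10, y in [6, 7]  -> 2 point(s)
  x = 8: RHS = 10, y in [6, 7]  -> 2 point(s)
  x = 9: RHS = 1, y in [1, 12]  -> 2 point(s)
  x = 12: RHS = 10, y in [6, 7]  -> 2 point(s)
Affine points: 10. Add the point at infinity: total = 11.

#E(F_13) = 11


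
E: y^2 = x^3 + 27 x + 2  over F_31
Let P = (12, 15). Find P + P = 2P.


Doubling: s = (3 x1^2 + a) / (2 y1)
s = (3*12^2 + 27) / (2*15) mod 31 = 6
x3 = s^2 - 2 x1 mod 31 = 6^2 - 2*12 = 12
y3 = s (x1 - x3) - y1 mod 31 = 6 * (12 - 12) - 15 = 16

2P = (12, 16)


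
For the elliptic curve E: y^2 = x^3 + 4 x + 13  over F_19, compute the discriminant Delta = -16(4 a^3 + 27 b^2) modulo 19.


4 a^3 + 27 b^2 = 4*4^3 + 27*13^2 = 256 + 4563 = 4819
Delta = -16 * (4819) = -77104
Delta mod 19 = 17

Delta = 17 (mod 19)


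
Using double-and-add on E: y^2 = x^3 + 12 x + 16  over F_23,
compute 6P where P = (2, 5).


k = 6 = 110_2 (binary, LSB first: 011)
Double-and-add from P = (2, 5):
  bit 0 = 0: acc unchanged = O
  bit 1 = 1: acc = O + (22, 16) = (22, 16)
  bit 2 = 1: acc = (22, 16) + (15, 11) = (2, 18)

6P = (2, 18)


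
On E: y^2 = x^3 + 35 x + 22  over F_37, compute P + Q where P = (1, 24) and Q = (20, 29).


P != Q, so use the chord formula.
s = (y2 - y1) / (x2 - x1) = (5) / (19) mod 37 = 10
x3 = s^2 - x1 - x2 mod 37 = 10^2 - 1 - 20 = 5
y3 = s (x1 - x3) - y1 mod 37 = 10 * (1 - 5) - 24 = 10

P + Q = (5, 10)


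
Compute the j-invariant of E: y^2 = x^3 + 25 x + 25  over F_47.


Delta = -16(4 a^3 + 27 b^2) mod 47 = 34
-1728 * (4 a)^3 = -1728 * (4*25)^3 mod 47 = 26
j = 26 * 34^(-1) mod 47 = 45

j = 45 (mod 47)


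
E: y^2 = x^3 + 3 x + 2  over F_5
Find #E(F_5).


For each x in F_5, count y with y^2 = x^3 + 3 x + 2 mod 5:
  x = 1: RHS = 1, y in [1, 4]  -> 2 point(s)
  x = 2: RHS = 1, y in [1, 4]  -> 2 point(s)
Affine points: 4. Add the point at infinity: total = 5.

#E(F_5) = 5


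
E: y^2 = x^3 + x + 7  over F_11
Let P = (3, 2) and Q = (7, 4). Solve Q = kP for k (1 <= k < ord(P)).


Enumerate multiples of P until we hit Q = (7, 4):
  1P = (3, 2)
  2P = (10, 4)
  3P = (1, 8)
  4P = (5, 4)
  5P = (4, 8)
  6P = (7, 7)
  7P = (6, 8)
  8P = (6, 3)
  9P = (7, 4)
Match found at i = 9.

k = 9


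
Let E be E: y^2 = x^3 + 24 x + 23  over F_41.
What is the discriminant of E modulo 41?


4 a^3 + 27 b^2 = 4*24^3 + 27*23^2 = 55296 + 14283 = 69579
Delta = -16 * (69579) = -1113264
Delta mod 41 = 9

Delta = 9 (mod 41)


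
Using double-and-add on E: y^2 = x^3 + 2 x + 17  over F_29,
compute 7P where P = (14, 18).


k = 7 = 111_2 (binary, LSB first: 111)
Double-and-add from P = (14, 18):
  bit 0 = 1: acc = O + (14, 18) = (14, 18)
  bit 1 = 1: acc = (14, 18) + (6, 10) = (10, 15)
  bit 2 = 1: acc = (10, 15) + (11, 6) = (2, 0)

7P = (2, 0)


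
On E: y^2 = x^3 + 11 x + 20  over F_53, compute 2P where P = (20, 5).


Doubling: s = (3 x1^2 + a) / (2 y1)
s = (3*20^2 + 11) / (2*5) mod 53 = 31
x3 = s^2 - 2 x1 mod 53 = 31^2 - 2*20 = 20
y3 = s (x1 - x3) - y1 mod 53 = 31 * (20 - 20) - 5 = 48

2P = (20, 48)


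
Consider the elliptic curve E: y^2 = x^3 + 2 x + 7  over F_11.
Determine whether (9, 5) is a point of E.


Check whether y^2 = x^3 + 2 x + 7 (mod 11) for (x, y) = (9, 5).
LHS: y^2 = 5^2 mod 11 = 3
RHS: x^3 + 2 x + 7 = 9^3 + 2*9 + 7 mod 11 = 6
LHS != RHS

No, not on the curve


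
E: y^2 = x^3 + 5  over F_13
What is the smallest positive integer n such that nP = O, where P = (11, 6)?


Compute successive multiples of P until we hit O:
  1P = (11, 6)
  2P = (5, 0)
  3P = (11, 7)
  4P = O

ord(P) = 4


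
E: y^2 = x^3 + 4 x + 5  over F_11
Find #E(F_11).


For each x in F_11, count y with y^2 = x^3 + 4 x + 5 mod 11:
  x = 0: RHS = 5, y in [4, 7]  -> 2 point(s)
  x = 3: RHS = 0, y in [0]  -> 1 point(s)
  x = 6: RHS = 3, y in [5, 6]  -> 2 point(s)
  x = 9: RHS = 0, y in [0]  -> 1 point(s)
  x = 10: RHS = 0, y in [0]  -> 1 point(s)
Affine points: 7. Add the point at infinity: total = 8.

#E(F_11) = 8


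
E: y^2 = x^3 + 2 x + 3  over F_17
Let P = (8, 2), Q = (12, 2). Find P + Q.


P != Q, so use the chord formula.
s = (y2 - y1) / (x2 - x1) = (0) / (4) mod 17 = 0
x3 = s^2 - x1 - x2 mod 17 = 0^2 - 8 - 12 = 14
y3 = s (x1 - x3) - y1 mod 17 = 0 * (8 - 14) - 2 = 15

P + Q = (14, 15)


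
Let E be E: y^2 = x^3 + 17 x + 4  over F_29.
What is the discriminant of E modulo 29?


4 a^3 + 27 b^2 = 4*17^3 + 27*4^2 = 19652 + 432 = 20084
Delta = -16 * (20084) = -321344
Delta mod 29 = 5

Delta = 5 (mod 29)


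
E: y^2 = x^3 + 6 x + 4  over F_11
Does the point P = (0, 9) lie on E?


Check whether y^2 = x^3 + 6 x + 4 (mod 11) for (x, y) = (0, 9).
LHS: y^2 = 9^2 mod 11 = 4
RHS: x^3 + 6 x + 4 = 0^3 + 6*0 + 4 mod 11 = 4
LHS = RHS

Yes, on the curve


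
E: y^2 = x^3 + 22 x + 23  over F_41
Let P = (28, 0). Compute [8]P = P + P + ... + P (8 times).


k = 8 = 1000_2 (binary, LSB first: 0001)
Double-and-add from P = (28, 0):
  bit 0 = 0: acc unchanged = O
  bit 1 = 0: acc unchanged = O
  bit 2 = 0: acc unchanged = O
  bit 3 = 1: acc = O + O = O

8P = O


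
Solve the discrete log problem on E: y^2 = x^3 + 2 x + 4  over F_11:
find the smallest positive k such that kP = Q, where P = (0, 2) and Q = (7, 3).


Enumerate multiples of P until we hit Q = (7, 3):
  1P = (0, 2)
  2P = (3, 2)
  3P = (8, 9)
  4P = (6, 1)
  5P = (9, 5)
  6P = (7, 3)
Match found at i = 6.

k = 6


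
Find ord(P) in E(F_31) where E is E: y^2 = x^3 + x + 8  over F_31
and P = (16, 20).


Compute successive multiples of P until we hit O:
  1P = (16, 20)
  2P = (27, 8)
  3P = (2, 7)
  4P = (2, 24)
  5P = (27, 23)
  6P = (16, 11)
  7P = O

ord(P) = 7


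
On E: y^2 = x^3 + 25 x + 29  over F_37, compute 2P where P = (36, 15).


Doubling: s = (3 x1^2 + a) / (2 y1)
s = (3*36^2 + 25) / (2*15) mod 37 = 33
x3 = s^2 - 2 x1 mod 37 = 33^2 - 2*36 = 18
y3 = s (x1 - x3) - y1 mod 37 = 33 * (36 - 18) - 15 = 24

2P = (18, 24)


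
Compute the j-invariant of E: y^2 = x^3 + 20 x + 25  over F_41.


Delta = -16(4 a^3 + 27 b^2) mod 41 = 34
-1728 * (4 a)^3 = -1728 * (4*20)^3 mod 41 = 7
j = 7 * 34^(-1) mod 41 = 40

j = 40 (mod 41)


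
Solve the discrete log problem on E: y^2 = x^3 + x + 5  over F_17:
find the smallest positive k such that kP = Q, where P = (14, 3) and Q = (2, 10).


Enumerate multiples of P until we hit Q = (2, 10):
  1P = (14, 3)
  2P = (7, 7)
  3P = (5, 4)
  4P = (2, 7)
  5P = (3, 16)
  6P = (8, 10)
  7P = (11, 2)
  8P = (11, 15)
  9P = (8, 7)
  10P = (3, 1)
  11P = (2, 10)
Match found at i = 11.

k = 11


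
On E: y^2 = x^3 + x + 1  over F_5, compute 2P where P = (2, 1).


Doubling: s = (3 x1^2 + a) / (2 y1)
s = (3*2^2 + 1) / (2*1) mod 5 = 4
x3 = s^2 - 2 x1 mod 5 = 4^2 - 2*2 = 2
y3 = s (x1 - x3) - y1 mod 5 = 4 * (2 - 2) - 1 = 4

2P = (2, 4)


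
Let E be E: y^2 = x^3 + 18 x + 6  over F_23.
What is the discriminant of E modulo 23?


4 a^3 + 27 b^2 = 4*18^3 + 27*6^2 = 23328 + 972 = 24300
Delta = -16 * (24300) = -388800
Delta mod 23 = 15

Delta = 15 (mod 23)


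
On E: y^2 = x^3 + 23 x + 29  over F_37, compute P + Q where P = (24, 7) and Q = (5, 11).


P != Q, so use the chord formula.
s = (y2 - y1) / (x2 - x1) = (4) / (18) mod 37 = 29
x3 = s^2 - x1 - x2 mod 37 = 29^2 - 24 - 5 = 35
y3 = s (x1 - x3) - y1 mod 37 = 29 * (24 - 35) - 7 = 7

P + Q = (35, 7)


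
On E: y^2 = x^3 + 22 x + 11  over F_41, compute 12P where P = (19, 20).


k = 12 = 1100_2 (binary, LSB first: 0011)
Double-and-add from P = (19, 20):
  bit 0 = 0: acc unchanged = O
  bit 1 = 0: acc unchanged = O
  bit 2 = 1: acc = O + (37, 8) = (37, 8)
  bit 3 = 1: acc = (37, 8) + (6, 20) = (6, 21)

12P = (6, 21)


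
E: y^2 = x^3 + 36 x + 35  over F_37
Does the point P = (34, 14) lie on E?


Check whether y^2 = x^3 + 36 x + 35 (mod 37) for (x, y) = (34, 14).
LHS: y^2 = 14^2 mod 37 = 11
RHS: x^3 + 36 x + 35 = 34^3 + 36*34 + 35 mod 37 = 11
LHS = RHS

Yes, on the curve


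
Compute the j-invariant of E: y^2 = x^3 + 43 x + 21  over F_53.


Delta = -16(4 a^3 + 27 b^2) mod 53 = 52
-1728 * (4 a)^3 = -1728 * (4*43)^3 mod 53 = 27
j = 27 * 52^(-1) mod 53 = 26

j = 26 (mod 53)


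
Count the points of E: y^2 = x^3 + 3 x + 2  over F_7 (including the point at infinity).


For each x in F_7, count y with y^2 = x^3 + 3 x + 2 mod 7:
  x = 0: RHS = 2, y in [3, 4]  -> 2 point(s)
  x = 2: RHS = 2, y in [3, 4]  -> 2 point(s)
  x = 4: RHS = 1, y in [1, 6]  -> 2 point(s)
  x = 5: RHS = 2, y in [3, 4]  -> 2 point(s)
Affine points: 8. Add the point at infinity: total = 9.

#E(F_7) = 9


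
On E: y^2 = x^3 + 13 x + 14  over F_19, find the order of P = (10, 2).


Compute successive multiples of P until we hit O:
  1P = (10, 2)
  2P = (10, 17)
  3P = O

ord(P) = 3


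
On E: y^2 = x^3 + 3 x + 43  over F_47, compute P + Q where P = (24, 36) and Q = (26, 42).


P != Q, so use the chord formula.
s = (y2 - y1) / (x2 - x1) = (6) / (2) mod 47 = 3
x3 = s^2 - x1 - x2 mod 47 = 3^2 - 24 - 26 = 6
y3 = s (x1 - x3) - y1 mod 47 = 3 * (24 - 6) - 36 = 18

P + Q = (6, 18)


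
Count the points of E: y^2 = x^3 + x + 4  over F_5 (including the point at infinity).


For each x in F_5, count y with y^2 = x^3 + 1 x + 4 mod 5:
  x = 0: RHS = 4, y in [2, 3]  -> 2 point(s)
  x = 1: RHS = 1, y in [1, 4]  -> 2 point(s)
  x = 2: RHS = 4, y in [2, 3]  -> 2 point(s)
  x = 3: RHS = 4, y in [2, 3]  -> 2 point(s)
Affine points: 8. Add the point at infinity: total = 9.

#E(F_5) = 9


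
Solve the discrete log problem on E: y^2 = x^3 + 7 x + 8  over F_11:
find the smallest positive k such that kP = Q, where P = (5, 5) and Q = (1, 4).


Enumerate multiples of P until we hit Q = (1, 4):
  1P = (5, 5)
  2P = (4, 1)
  3P = (7, 9)
  4P = (3, 10)
  5P = (1, 7)
  6P = (8, 2)
  7P = (10, 0)
  8P = (8, 9)
  9P = (1, 4)
Match found at i = 9.

k = 9


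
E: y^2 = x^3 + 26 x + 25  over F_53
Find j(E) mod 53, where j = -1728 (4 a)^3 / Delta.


Delta = -16(4 a^3 + 27 b^2) mod 53 = 43
-1728 * (4 a)^3 = -1728 * (4*26)^3 mod 53 = 44
j = 44 * 43^(-1) mod 53 = 38

j = 38 (mod 53)


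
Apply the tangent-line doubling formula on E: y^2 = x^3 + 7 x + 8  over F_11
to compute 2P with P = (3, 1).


Doubling: s = (3 x1^2 + a) / (2 y1)
s = (3*3^2 + 7) / (2*1) mod 11 = 6
x3 = s^2 - 2 x1 mod 11 = 6^2 - 2*3 = 8
y3 = s (x1 - x3) - y1 mod 11 = 6 * (3 - 8) - 1 = 2

2P = (8, 2)


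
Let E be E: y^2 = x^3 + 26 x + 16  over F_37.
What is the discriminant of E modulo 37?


4 a^3 + 27 b^2 = 4*26^3 + 27*16^2 = 70304 + 6912 = 77216
Delta = -16 * (77216) = -1235456
Delta mod 37 = 11

Delta = 11 (mod 37)


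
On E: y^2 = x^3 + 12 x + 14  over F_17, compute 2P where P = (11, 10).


k = 2 = 10_2 (binary, LSB first: 01)
Double-and-add from P = (11, 10):
  bit 0 = 0: acc unchanged = O
  bit 1 = 1: acc = O + (14, 6) = (14, 6)

2P = (14, 6)


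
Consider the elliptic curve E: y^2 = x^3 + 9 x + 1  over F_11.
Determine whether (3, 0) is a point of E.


Check whether y^2 = x^3 + 9 x + 1 (mod 11) for (x, y) = (3, 0).
LHS: y^2 = 0^2 mod 11 = 0
RHS: x^3 + 9 x + 1 = 3^3 + 9*3 + 1 mod 11 = 0
LHS = RHS

Yes, on the curve


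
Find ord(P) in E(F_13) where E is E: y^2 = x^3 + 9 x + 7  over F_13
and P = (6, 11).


Compute successive multiples of P until we hit O:
  1P = (6, 11)
  2P = (1, 2)
  3P = (3, 10)
  4P = (7, 6)
  5P = (12, 6)
  6P = (4, 9)
  7P = (4, 4)
  8P = (12, 7)
  ... (continuing to 13P)
  13P = O

ord(P) = 13


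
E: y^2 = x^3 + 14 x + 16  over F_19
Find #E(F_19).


For each x in F_19, count y with y^2 = x^3 + 14 x + 16 mod 19:
  x = 0: RHS = 16, y in [4, 15]  -> 2 point(s)
  x = 3: RHS = 9, y in [3, 16]  -> 2 point(s)
  x = 7: RHS = 1, y in [1, 18]  -> 2 point(s)
  x = 9: RHS = 16, y in [4, 15]  -> 2 point(s)
  x = 10: RHS = 16, y in [4, 15]  -> 2 point(s)
  x = 11: RHS = 0, y in [0]  -> 1 point(s)
  x = 13: RHS = 1, y in [1, 18]  -> 2 point(s)
  x = 14: RHS = 11, y in [7, 12]  -> 2 point(s)
  x = 16: RHS = 4, y in [2, 17]  -> 2 point(s)
  x = 18: RHS = 1, y in [1, 18]  -> 2 point(s)
Affine points: 19. Add the point at infinity: total = 20.

#E(F_19) = 20


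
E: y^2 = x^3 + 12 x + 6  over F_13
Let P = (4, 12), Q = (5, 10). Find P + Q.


P != Q, so use the chord formula.
s = (y2 - y1) / (x2 - x1) = (11) / (1) mod 13 = 11
x3 = s^2 - x1 - x2 mod 13 = 11^2 - 4 - 5 = 8
y3 = s (x1 - x3) - y1 mod 13 = 11 * (4 - 8) - 12 = 9

P + Q = (8, 9)


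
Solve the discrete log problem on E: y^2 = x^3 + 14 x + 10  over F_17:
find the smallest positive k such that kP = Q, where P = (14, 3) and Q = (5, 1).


Enumerate multiples of P until we hit Q = (5, 1):
  1P = (14, 3)
  2P = (5, 16)
  3P = (11, 4)
  4P = (11, 13)
  5P = (5, 1)
Match found at i = 5.

k = 5


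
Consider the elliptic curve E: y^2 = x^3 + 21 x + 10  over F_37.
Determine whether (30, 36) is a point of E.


Check whether y^2 = x^3 + 21 x + 10 (mod 37) for (x, y) = (30, 36).
LHS: y^2 = 36^2 mod 37 = 1
RHS: x^3 + 21 x + 10 = 30^3 + 21*30 + 10 mod 37 = 1
LHS = RHS

Yes, on the curve


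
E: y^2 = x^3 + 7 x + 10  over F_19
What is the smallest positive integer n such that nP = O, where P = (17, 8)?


Compute successive multiples of P until we hit O:
  1P = (17, 8)
  2P = (4, 11)
  3P = (3, 18)
  4P = (3, 1)
  5P = (4, 8)
  6P = (17, 11)
  7P = O

ord(P) = 7


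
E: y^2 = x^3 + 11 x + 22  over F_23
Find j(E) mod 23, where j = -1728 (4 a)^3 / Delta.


Delta = -16(4 a^3 + 27 b^2) mod 23 = 13
-1728 * (4 a)^3 = -1728 * (4*11)^3 mod 23 = 1
j = 1 * 13^(-1) mod 23 = 16

j = 16 (mod 23)


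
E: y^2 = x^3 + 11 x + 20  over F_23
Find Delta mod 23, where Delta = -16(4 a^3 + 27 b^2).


4 a^3 + 27 b^2 = 4*11^3 + 27*20^2 = 5324 + 10800 = 16124
Delta = -16 * (16124) = -257984
Delta mod 23 = 7

Delta = 7 (mod 23)


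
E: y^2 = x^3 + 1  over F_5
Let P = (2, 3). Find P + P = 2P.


Doubling: s = (3 x1^2 + a) / (2 y1)
s = (3*2^2 + 0) / (2*3) mod 5 = 2
x3 = s^2 - 2 x1 mod 5 = 2^2 - 2*2 = 0
y3 = s (x1 - x3) - y1 mod 5 = 2 * (2 - 0) - 3 = 1

2P = (0, 1)


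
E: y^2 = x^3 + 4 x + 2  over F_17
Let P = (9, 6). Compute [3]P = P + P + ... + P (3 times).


k = 3 = 11_2 (binary, LSB first: 11)
Double-and-add from P = (9, 6):
  bit 0 = 1: acc = O + (9, 6) = (9, 6)
  bit 1 = 1: acc = (9, 6) + (7, 4) = (2, 1)

3P = (2, 1)


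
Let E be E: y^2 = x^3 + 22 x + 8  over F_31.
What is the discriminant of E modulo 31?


4 a^3 + 27 b^2 = 4*22^3 + 27*8^2 = 42592 + 1728 = 44320
Delta = -16 * (44320) = -709120
Delta mod 31 = 5

Delta = 5 (mod 31)


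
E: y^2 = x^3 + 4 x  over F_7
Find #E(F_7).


For each x in F_7, count y with y^2 = x^3 + 4 x + 0 mod 7:
  x = 0: RHS = 0, y in [0]  -> 1 point(s)
  x = 2: RHS = 2, y in [3, 4]  -> 2 point(s)
  x = 3: RHS = 4, y in [2, 5]  -> 2 point(s)
  x = 6: RHS = 2, y in [3, 4]  -> 2 point(s)
Affine points: 7. Add the point at infinity: total = 8.

#E(F_7) = 8


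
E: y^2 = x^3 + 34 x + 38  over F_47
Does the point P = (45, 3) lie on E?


Check whether y^2 = x^3 + 34 x + 38 (mod 47) for (x, y) = (45, 3).
LHS: y^2 = 3^2 mod 47 = 9
RHS: x^3 + 34 x + 38 = 45^3 + 34*45 + 38 mod 47 = 9
LHS = RHS

Yes, on the curve


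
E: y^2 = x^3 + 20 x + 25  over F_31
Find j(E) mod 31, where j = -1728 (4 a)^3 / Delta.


Delta = -16(4 a^3 + 27 b^2) mod 31 = 6
-1728 * (4 a)^3 = -1728 * (4*20)^3 mod 31 = 1
j = 1 * 6^(-1) mod 31 = 26

j = 26 (mod 31)


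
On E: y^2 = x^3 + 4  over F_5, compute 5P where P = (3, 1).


k = 5 = 101_2 (binary, LSB first: 101)
Double-and-add from P = (3, 1):
  bit 0 = 1: acc = O + (3, 1) = (3, 1)
  bit 1 = 0: acc unchanged = (3, 1)
  bit 2 = 1: acc = (3, 1) + (0, 3) = (3, 4)

5P = (3, 4)


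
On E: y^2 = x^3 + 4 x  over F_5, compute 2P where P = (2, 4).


Doubling: s = (3 x1^2 + a) / (2 y1)
s = (3*2^2 + 4) / (2*4) mod 5 = 2
x3 = s^2 - 2 x1 mod 5 = 2^2 - 2*2 = 0
y3 = s (x1 - x3) - y1 mod 5 = 2 * (2 - 0) - 4 = 0

2P = (0, 0)


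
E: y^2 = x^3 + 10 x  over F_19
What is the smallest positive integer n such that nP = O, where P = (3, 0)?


Compute successive multiples of P until we hit O:
  1P = (3, 0)
  2P = O

ord(P) = 2


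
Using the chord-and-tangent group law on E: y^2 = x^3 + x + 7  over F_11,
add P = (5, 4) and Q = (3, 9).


P != Q, so use the chord formula.
s = (y2 - y1) / (x2 - x1) = (5) / (9) mod 11 = 3
x3 = s^2 - x1 - x2 mod 11 = 3^2 - 5 - 3 = 1
y3 = s (x1 - x3) - y1 mod 11 = 3 * (5 - 1) - 4 = 8

P + Q = (1, 8)


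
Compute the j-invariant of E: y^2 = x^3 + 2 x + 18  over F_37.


Delta = -16(4 a^3 + 27 b^2) mod 37 = 9
-1728 * (4 a)^3 = -1728 * (4*2)^3 mod 37 = 8
j = 8 * 9^(-1) mod 37 = 5

j = 5 (mod 37)


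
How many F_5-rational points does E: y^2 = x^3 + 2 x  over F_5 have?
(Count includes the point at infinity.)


For each x in F_5, count y with y^2 = x^3 + 2 x + 0 mod 5:
  x = 0: RHS = 0, y in [0]  -> 1 point(s)
Affine points: 1. Add the point at infinity: total = 2.

#E(F_5) = 2


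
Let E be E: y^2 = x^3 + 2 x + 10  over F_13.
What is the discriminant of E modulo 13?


4 a^3 + 27 b^2 = 4*2^3 + 27*10^2 = 32 + 2700 = 2732
Delta = -16 * (2732) = -43712
Delta mod 13 = 7

Delta = 7 (mod 13)


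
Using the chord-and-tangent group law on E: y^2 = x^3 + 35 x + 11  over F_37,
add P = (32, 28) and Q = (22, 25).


P != Q, so use the chord formula.
s = (y2 - y1) / (x2 - x1) = (34) / (27) mod 37 = 4
x3 = s^2 - x1 - x2 mod 37 = 4^2 - 32 - 22 = 36
y3 = s (x1 - x3) - y1 mod 37 = 4 * (32 - 36) - 28 = 30

P + Q = (36, 30)


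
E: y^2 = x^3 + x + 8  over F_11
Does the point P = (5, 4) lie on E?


Check whether y^2 = x^3 + 1 x + 8 (mod 11) for (x, y) = (5, 4).
LHS: y^2 = 4^2 mod 11 = 5
RHS: x^3 + 1 x + 8 = 5^3 + 1*5 + 8 mod 11 = 6
LHS != RHS

No, not on the curve


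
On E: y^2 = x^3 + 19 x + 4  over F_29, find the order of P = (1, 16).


Compute successive multiples of P until we hit O:
  1P = (1, 16)
  2P = (26, 23)
  3P = (25, 26)
  4P = (7, 25)
  5P = (16, 5)
  6P = (3, 28)
  7P = (3, 1)
  8P = (16, 24)
  ... (continuing to 13P)
  13P = O

ord(P) = 13


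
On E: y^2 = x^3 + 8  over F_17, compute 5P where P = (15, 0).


k = 5 = 101_2 (binary, LSB first: 101)
Double-and-add from P = (15, 0):
  bit 0 = 1: acc = O + (15, 0) = (15, 0)
  bit 1 = 0: acc unchanged = (15, 0)
  bit 2 = 1: acc = (15, 0) + O = (15, 0)

5P = (15, 0)


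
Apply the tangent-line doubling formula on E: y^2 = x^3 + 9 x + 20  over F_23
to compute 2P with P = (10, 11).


Doubling: s = (3 x1^2 + a) / (2 y1)
s = (3*10^2 + 9) / (2*11) mod 23 = 13
x3 = s^2 - 2 x1 mod 23 = 13^2 - 2*10 = 11
y3 = s (x1 - x3) - y1 mod 23 = 13 * (10 - 11) - 11 = 22

2P = (11, 22)


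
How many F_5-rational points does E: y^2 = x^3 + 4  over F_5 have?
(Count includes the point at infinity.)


For each x in F_5, count y with y^2 = x^3 + 0 x + 4 mod 5:
  x = 0: RHS = 4, y in [2, 3]  -> 2 point(s)
  x = 1: RHS = 0, y in [0]  -> 1 point(s)
  x = 3: RHS = 1, y in [1, 4]  -> 2 point(s)
Affine points: 5. Add the point at infinity: total = 6.

#E(F_5) = 6


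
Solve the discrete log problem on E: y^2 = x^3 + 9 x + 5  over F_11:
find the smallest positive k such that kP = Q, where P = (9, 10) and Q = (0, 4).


Enumerate multiples of P until we hit Q = (0, 4):
  1P = (9, 10)
  2P = (7, 2)
  3P = (0, 4)
Match found at i = 3.

k = 3


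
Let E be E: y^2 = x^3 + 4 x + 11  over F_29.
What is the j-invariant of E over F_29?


Delta = -16(4 a^3 + 27 b^2) mod 29 = 8
-1728 * (4 a)^3 = -1728 * (4*4)^3 mod 29 = 26
j = 26 * 8^(-1) mod 29 = 25

j = 25 (mod 29)


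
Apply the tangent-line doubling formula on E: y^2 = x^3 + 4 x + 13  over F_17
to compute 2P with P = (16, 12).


Doubling: s = (3 x1^2 + a) / (2 y1)
s = (3*16^2 + 4) / (2*12) mod 17 = 1
x3 = s^2 - 2 x1 mod 17 = 1^2 - 2*16 = 3
y3 = s (x1 - x3) - y1 mod 17 = 1 * (16 - 3) - 12 = 1

2P = (3, 1)


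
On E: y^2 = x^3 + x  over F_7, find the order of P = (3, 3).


Compute successive multiples of P until we hit O:
  1P = (3, 3)
  2P = (1, 4)
  3P = (5, 5)
  4P = (0, 0)
  5P = (5, 2)
  6P = (1, 3)
  7P = (3, 4)
  8P = O

ord(P) = 8


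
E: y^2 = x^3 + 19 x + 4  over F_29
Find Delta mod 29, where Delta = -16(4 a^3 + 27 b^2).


4 a^3 + 27 b^2 = 4*19^3 + 27*4^2 = 27436 + 432 = 27868
Delta = -16 * (27868) = -445888
Delta mod 29 = 16

Delta = 16 (mod 29)


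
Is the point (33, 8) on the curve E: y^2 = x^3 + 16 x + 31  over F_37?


Check whether y^2 = x^3 + 16 x + 31 (mod 37) for (x, y) = (33, 8).
LHS: y^2 = 8^2 mod 37 = 27
RHS: x^3 + 16 x + 31 = 33^3 + 16*33 + 31 mod 37 = 14
LHS != RHS

No, not on the curve


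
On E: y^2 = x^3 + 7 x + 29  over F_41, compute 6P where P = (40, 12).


k = 6 = 110_2 (binary, LSB first: 011)
Double-and-add from P = (40, 12):
  bit 0 = 0: acc unchanged = O
  bit 1 = 1: acc = O + (11, 24) = (11, 24)
  bit 2 = 1: acc = (11, 24) + (14, 40) = (8, 33)

6P = (8, 33)


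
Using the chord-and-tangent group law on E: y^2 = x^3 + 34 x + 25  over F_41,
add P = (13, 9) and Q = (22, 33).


P != Q, so use the chord formula.
s = (y2 - y1) / (x2 - x1) = (24) / (9) mod 41 = 30
x3 = s^2 - x1 - x2 mod 41 = 30^2 - 13 - 22 = 4
y3 = s (x1 - x3) - y1 mod 41 = 30 * (13 - 4) - 9 = 15

P + Q = (4, 15)


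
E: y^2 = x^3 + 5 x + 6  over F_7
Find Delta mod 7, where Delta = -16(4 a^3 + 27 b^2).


4 a^3 + 27 b^2 = 4*5^3 + 27*6^2 = 500 + 972 = 1472
Delta = -16 * (1472) = -23552
Delta mod 7 = 3

Delta = 3 (mod 7)


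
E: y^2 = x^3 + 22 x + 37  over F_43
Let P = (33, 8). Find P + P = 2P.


Doubling: s = (3 x1^2 + a) / (2 y1)
s = (3*33^2 + 22) / (2*8) mod 43 = 4
x3 = s^2 - 2 x1 mod 43 = 4^2 - 2*33 = 36
y3 = s (x1 - x3) - y1 mod 43 = 4 * (33 - 36) - 8 = 23

2P = (36, 23)


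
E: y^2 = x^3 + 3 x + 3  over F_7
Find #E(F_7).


For each x in F_7, count y with y^2 = x^3 + 3 x + 3 mod 7:
  x = 1: RHS = 0, y in [0]  -> 1 point(s)
  x = 3: RHS = 4, y in [2, 5]  -> 2 point(s)
  x = 4: RHS = 2, y in [3, 4]  -> 2 point(s)
Affine points: 5. Add the point at infinity: total = 6.

#E(F_7) = 6


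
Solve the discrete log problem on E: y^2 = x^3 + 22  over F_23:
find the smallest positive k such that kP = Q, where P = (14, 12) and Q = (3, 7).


Enumerate multiples of P until we hit Q = (3, 7):
  1P = (14, 12)
  2P = (3, 16)
  3P = (1, 0)
  4P = (3, 7)
Match found at i = 4.

k = 4


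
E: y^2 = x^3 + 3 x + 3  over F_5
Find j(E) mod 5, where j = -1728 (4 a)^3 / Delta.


Delta = -16(4 a^3 + 27 b^2) mod 5 = 4
-1728 * (4 a)^3 = -1728 * (4*3)^3 mod 5 = 1
j = 1 * 4^(-1) mod 5 = 4

j = 4 (mod 5)
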